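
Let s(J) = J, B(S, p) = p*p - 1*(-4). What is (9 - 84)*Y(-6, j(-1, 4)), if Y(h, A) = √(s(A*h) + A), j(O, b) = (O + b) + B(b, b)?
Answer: -75*I*√115 ≈ -804.29*I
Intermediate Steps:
B(S, p) = 4 + p² (B(S, p) = p² + 4 = 4 + p²)
j(O, b) = 4 + O + b + b² (j(O, b) = (O + b) + (4 + b²) = 4 + O + b + b²)
Y(h, A) = √(A + A*h) (Y(h, A) = √(A*h + A) = √(A + A*h))
(9 - 84)*Y(-6, j(-1, 4)) = (9 - 84)*√((4 - 1 + 4 + 4²)*(1 - 6)) = -75*I*√5*√(4 - 1 + 4 + 16) = -75*I*√115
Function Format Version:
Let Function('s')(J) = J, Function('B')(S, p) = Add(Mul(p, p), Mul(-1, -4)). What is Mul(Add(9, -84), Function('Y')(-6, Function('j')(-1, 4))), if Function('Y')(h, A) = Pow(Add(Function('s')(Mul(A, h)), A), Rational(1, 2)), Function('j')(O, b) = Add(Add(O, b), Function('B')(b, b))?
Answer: Mul(-75, I, Pow(115, Rational(1, 2))) ≈ Mul(-804.29, I)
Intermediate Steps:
Function('B')(S, p) = Add(4, Pow(p, 2)) (Function('B')(S, p) = Add(Pow(p, 2), 4) = Add(4, Pow(p, 2)))
Function('j')(O, b) = Add(4, O, b, Pow(b, 2)) (Function('j')(O, b) = Add(Add(O, b), Add(4, Pow(b, 2))) = Add(4, O, b, Pow(b, 2)))
Function('Y')(h, A) = Pow(Add(A, Mul(A, h)), Rational(1, 2)) (Function('Y')(h, A) = Pow(Add(Mul(A, h), A), Rational(1, 2)) = Pow(Add(A, Mul(A, h)), Rational(1, 2)))
Mul(Add(9, -84), Function('Y')(-6, Function('j')(-1, 4))) = Mul(Add(9, -84), Pow(Mul(Add(4, -1, 4, Pow(4, 2)), Add(1, -6)), Rational(1, 2))) = Mul(-75, Pow(Mul(Add(4, -1, 4, 16), -5), Rational(1, 2))) = Mul(-75, Pow(Mul(23, -5), Rational(1, 2))) = Mul(-75, Pow(-115, Rational(1, 2))) = Mul(-75, Mul(I, Pow(115, Rational(1, 2)))) = Mul(-75, I, Pow(115, Rational(1, 2)))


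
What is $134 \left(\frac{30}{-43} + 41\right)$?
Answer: $\frac{232222}{43} \approx 5400.5$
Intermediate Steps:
$134 \left(\frac{30}{-43} + 41\right) = 134 \left(30 \left(- \frac{1}{43}\right) + 41\right) = 134 \left(- \frac{30}{43} + 41\right) = 134 \cdot \frac{1733}{43} = \frac{232222}{43}$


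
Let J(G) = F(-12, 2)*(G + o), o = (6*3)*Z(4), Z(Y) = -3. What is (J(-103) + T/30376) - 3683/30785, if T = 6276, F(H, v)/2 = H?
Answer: 880908233683/233781290 ≈ 3768.1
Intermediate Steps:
F(H, v) = 2*H
o = -54 (o = (6*3)*(-3) = 18*(-3) = -54)
J(G) = 1296 - 24*G (J(G) = (2*(-12))*(G - 54) = -24*(-54 + G) = 1296 - 24*G)
(J(-103) + T/30376) - 3683/30785 = ((1296 - 24*(-103)) + 6276/30376) - 3683/30785 = ((1296 + 2472) + 6276*(1/30376)) - 3683*1/30785 = (3768 + 1569/7594) - 3683/30785 = 28615761/7594 - 3683/30785 = 880908233683/233781290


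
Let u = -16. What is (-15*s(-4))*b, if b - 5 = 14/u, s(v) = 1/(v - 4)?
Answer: 495/64 ≈ 7.7344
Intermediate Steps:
s(v) = 1/(-4 + v)
b = 33/8 (b = 5 + 14/(-16) = 5 + 14*(-1/16) = 5 - 7/8 = 33/8 ≈ 4.1250)
(-15*s(-4))*b = -15/(-4 - 4)*(33/8) = -15/(-8)*(33/8) = -15*(-⅛)*(33/8) = (15/8)*(33/8) = 495/64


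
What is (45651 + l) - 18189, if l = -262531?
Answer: -235069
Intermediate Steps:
(45651 + l) - 18189 = (45651 - 262531) - 18189 = -216880 - 18189 = -235069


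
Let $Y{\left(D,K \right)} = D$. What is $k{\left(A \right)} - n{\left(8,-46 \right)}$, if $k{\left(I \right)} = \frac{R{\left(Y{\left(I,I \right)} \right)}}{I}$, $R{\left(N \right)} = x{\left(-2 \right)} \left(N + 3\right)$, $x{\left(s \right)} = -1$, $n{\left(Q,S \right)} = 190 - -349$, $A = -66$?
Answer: $- \frac{11879}{22} \approx -539.95$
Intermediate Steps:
$n{\left(Q,S \right)} = 539$ ($n{\left(Q,S \right)} = 190 + 349 = 539$)
$R{\left(N \right)} = -3 - N$ ($R{\left(N \right)} = - (N + 3) = - (3 + N) = -3 - N$)
$k{\left(I \right)} = \frac{-3 - I}{I}$
$k{\left(A \right)} - n{\left(8,-46 \right)} = \frac{-3 - -66}{-66} - 539 = - \frac{-3 + 66}{66} - 539 = \left(- \frac{1}{66}\right) 63 - 539 = - \frac{21}{22} - 539 = - \frac{11879}{22}$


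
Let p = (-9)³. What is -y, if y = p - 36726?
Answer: 37455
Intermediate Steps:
p = -729
y = -37455 (y = -729 - 36726 = -37455)
-y = -1*(-37455) = 37455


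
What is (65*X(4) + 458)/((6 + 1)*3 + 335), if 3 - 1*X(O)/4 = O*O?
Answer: -1461/178 ≈ -8.2079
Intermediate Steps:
X(O) = 12 - 4*O**2 (X(O) = 12 - 4*O*O = 12 - 4*O**2)
(65*X(4) + 458)/((6 + 1)*3 + 335) = (65*(12 - 4*4**2) + 458)/((6 + 1)*3 + 335) = (65*(12 - 4*16) + 458)/(7*3 + 335) = (65*(12 - 64) + 458)/(21 + 335) = (65*(-52) + 458)/356 = (-3380 + 458)*(1/356) = -2922*1/356 = -1461/178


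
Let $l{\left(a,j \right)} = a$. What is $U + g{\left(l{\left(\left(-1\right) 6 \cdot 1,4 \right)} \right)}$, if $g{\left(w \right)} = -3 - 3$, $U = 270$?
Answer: $264$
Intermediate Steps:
$g{\left(w \right)} = -6$ ($g{\left(w \right)} = -3 - 3 = -6$)
$U + g{\left(l{\left(\left(-1\right) 6 \cdot 1,4 \right)} \right)} = 270 - 6 = 264$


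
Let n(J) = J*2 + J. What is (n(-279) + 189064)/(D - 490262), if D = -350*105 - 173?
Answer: -188227/527185 ≈ -0.35704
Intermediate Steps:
n(J) = 3*J (n(J) = 2*J + J = 3*J)
D = -36923 (D = -36750 - 173 = -36923)
(n(-279) + 189064)/(D - 490262) = (3*(-279) + 189064)/(-36923 - 490262) = (-837 + 189064)/(-527185) = 188227*(-1/527185) = -188227/527185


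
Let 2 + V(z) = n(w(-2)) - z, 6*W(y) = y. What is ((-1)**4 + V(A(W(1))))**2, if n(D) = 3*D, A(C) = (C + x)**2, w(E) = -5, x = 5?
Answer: 2362369/1296 ≈ 1822.8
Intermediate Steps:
W(y) = y/6
A(C) = (5 + C)**2 (A(C) = (C + 5)**2 = (5 + C)**2)
V(z) = -17 - z (V(z) = -2 + (3*(-5) - z) = -2 + (-15 - z) = -17 - z)
((-1)**4 + V(A(W(1))))**2 = ((-1)**4 + (-17 - (5 + (1/6)*1)**2))**2 = (1 + (-17 - (5 + 1/6)**2))**2 = (1 + (-17 - (31/6)**2))**2 = (1 + (-17 - 1*961/36))**2 = (1 + (-17 - 961/36))**2 = (1 - 1573/36)**2 = (-1537/36)**2 = 2362369/1296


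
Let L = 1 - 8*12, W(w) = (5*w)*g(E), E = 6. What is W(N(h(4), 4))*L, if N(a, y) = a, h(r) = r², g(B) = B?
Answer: -45600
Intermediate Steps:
W(w) = 30*w (W(w) = (5*w)*6 = 30*w)
L = -95 (L = 1 - 96 = -95)
W(N(h(4), 4))*L = (30*4²)*(-95) = (30*16)*(-95) = 480*(-95) = -45600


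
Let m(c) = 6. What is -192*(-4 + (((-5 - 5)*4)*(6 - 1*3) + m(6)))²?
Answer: -2673408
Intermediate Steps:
-192*(-4 + (((-5 - 5)*4)*(6 - 1*3) + m(6)))² = -192*(-4 + (((-5 - 5)*4)*(6 - 1*3) + 6))² = -192*(-4 + ((-10*4)*(6 - 3) + 6))² = -192*(-4 + (-40*3 + 6))² = -192*(-4 + (-120 + 6))² = -192*(-4 - 114)² = -192*(-118)² = -192*13924 = -2673408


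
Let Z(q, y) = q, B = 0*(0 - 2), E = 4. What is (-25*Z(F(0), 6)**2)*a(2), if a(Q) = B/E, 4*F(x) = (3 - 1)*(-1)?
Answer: 0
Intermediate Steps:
F(x) = -1/2 (F(x) = ((3 - 1)*(-1))/4 = (2*(-1))/4 = (1/4)*(-2) = -1/2)
B = 0 (B = 0*(-2) = 0)
a(Q) = 0 (a(Q) = 0/4 = 0*(1/4) = 0)
(-25*Z(F(0), 6)**2)*a(2) = -25*(-1/2)**2*0 = -25*1/4*0 = -25/4*0 = 0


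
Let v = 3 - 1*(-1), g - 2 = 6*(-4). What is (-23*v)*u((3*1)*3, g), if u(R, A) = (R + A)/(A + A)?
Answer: -299/11 ≈ -27.182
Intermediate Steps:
g = -22 (g = 2 + 6*(-4) = 2 - 24 = -22)
v = 4 (v = 3 + 1 = 4)
u(R, A) = (A + R)/(2*A) (u(R, A) = (A + R)/((2*A)) = (A + R)*(1/(2*A)) = (A + R)/(2*A))
(-23*v)*u((3*1)*3, g) = (-23*4)*((½)*(-22 + (3*1)*3)/(-22)) = -46*(-1)*(-22 + 3*3)/22 = -46*(-1)*(-22 + 9)/22 = -46*(-1)*(-13)/22 = -92*13/44 = -299/11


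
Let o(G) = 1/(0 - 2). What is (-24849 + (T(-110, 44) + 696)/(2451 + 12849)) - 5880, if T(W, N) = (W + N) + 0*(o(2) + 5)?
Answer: -5223923/170 ≈ -30729.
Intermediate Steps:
o(G) = -1/2 (o(G) = 1/(-2) = -1/2)
T(W, N) = N + W (T(W, N) = (W + N) + 0*(-1/2 + 5) = (N + W) + 0*(9/2) = (N + W) + 0 = N + W)
(-24849 + (T(-110, 44) + 696)/(2451 + 12849)) - 5880 = (-24849 + ((44 - 110) + 696)/(2451 + 12849)) - 5880 = (-24849 + (-66 + 696)/15300) - 5880 = (-24849 + 630*(1/15300)) - 5880 = (-24849 + 7/170) - 5880 = -4224323/170 - 5880 = -5223923/170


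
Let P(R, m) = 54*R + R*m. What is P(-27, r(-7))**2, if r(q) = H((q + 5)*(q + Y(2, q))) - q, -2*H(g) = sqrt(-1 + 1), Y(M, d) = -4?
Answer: 2712609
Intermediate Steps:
H(g) = 0 (H(g) = -sqrt(-1 + 1)/2 = -sqrt(0)/2 = -1/2*0 = 0)
r(q) = -q (r(q) = 0 - q = -q)
P(-27, r(-7))**2 = (-27*(54 - 1*(-7)))**2 = (-27*(54 + 7))**2 = (-27*61)**2 = (-1647)**2 = 2712609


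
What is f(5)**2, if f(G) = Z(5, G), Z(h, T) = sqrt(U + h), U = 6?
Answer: 11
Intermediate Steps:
Z(h, T) = sqrt(6 + h)
f(G) = sqrt(11) (f(G) = sqrt(6 + 5) = sqrt(11))
f(5)**2 = (sqrt(11))**2 = 11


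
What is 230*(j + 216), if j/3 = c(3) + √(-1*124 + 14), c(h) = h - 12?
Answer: 43470 + 690*I*√110 ≈ 43470.0 + 7236.8*I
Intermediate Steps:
c(h) = -12 + h
j = -27 + 3*I*√110 (j = 3*((-12 + 3) + √(-1*124 + 14)) = 3*(-9 + √(-124 + 14)) = 3*(-9 + √(-110)) = 3*(-9 + I*√110) = -27 + 3*I*√110 ≈ -27.0 + 31.464*I)
230*(j + 216) = 230*((-27 + 3*I*√110) + 216) = 230*(189 + 3*I*√110) = 43470 + 690*I*√110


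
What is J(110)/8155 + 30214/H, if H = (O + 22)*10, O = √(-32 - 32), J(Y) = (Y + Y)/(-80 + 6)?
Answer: 10028253279/82675390 - 30214*I/685 ≈ 121.3 - 44.108*I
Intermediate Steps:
J(Y) = -Y/37 (J(Y) = (2*Y)/(-74) = (2*Y)*(-1/74) = -Y/37)
O = 8*I (O = √(-64) = 8*I ≈ 8.0*I)
H = 220 + 80*I (H = (8*I + 22)*10 = (22 + 8*I)*10 = 220 + 80*I ≈ 220.0 + 80.0*I)
J(110)/8155 + 30214/H = -1/37*110/8155 + 30214/(220 + 80*I) = -110/37*1/8155 + 30214*((220 - 80*I)/54800) = -22/60347 + 15107*(220 - 80*I)/27400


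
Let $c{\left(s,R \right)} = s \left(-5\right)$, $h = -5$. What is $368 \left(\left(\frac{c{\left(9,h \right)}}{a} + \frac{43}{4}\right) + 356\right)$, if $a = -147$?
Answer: $\frac{6618756}{49} \approx 1.3508 \cdot 10^{5}$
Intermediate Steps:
$c{\left(s,R \right)} = - 5 s$
$368 \left(\left(\frac{c{\left(9,h \right)}}{a} + \frac{43}{4}\right) + 356\right) = 368 \left(\left(\frac{\left(-5\right) 9}{-147} + \frac{43}{4}\right) + 356\right) = 368 \left(\left(\left(-45\right) \left(- \frac{1}{147}\right) + 43 \cdot \frac{1}{4}\right) + 356\right) = 368 \left(\left(\frac{15}{49} + \frac{43}{4}\right) + 356\right) = 368 \left(\frac{2167}{196} + 356\right) = 368 \cdot \frac{71943}{196} = \frac{6618756}{49}$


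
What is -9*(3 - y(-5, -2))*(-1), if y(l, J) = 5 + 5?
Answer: -63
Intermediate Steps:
y(l, J) = 10
-9*(3 - y(-5, -2))*(-1) = -9*(3 - 1*10)*(-1) = -9*(3 - 10)*(-1) = -9*(-7)*(-1) = 63*(-1) = -63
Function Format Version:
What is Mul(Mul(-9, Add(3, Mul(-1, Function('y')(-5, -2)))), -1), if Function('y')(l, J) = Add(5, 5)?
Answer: -63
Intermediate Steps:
Function('y')(l, J) = 10
Mul(Mul(-9, Add(3, Mul(-1, Function('y')(-5, -2)))), -1) = Mul(Mul(-9, Add(3, Mul(-1, 10))), -1) = Mul(Mul(-9, Add(3, -10)), -1) = Mul(Mul(-9, -7), -1) = Mul(63, -1) = -63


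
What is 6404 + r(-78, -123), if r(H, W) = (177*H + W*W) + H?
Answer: 7649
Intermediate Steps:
r(H, W) = W² + 178*H (r(H, W) = (177*H + W²) + H = (W² + 177*H) + H = W² + 178*H)
6404 + r(-78, -123) = 6404 + ((-123)² + 178*(-78)) = 6404 + (15129 - 13884) = 6404 + 1245 = 7649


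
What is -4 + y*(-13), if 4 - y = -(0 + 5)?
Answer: -121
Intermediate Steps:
y = 9 (y = 4 - (-1)*(0 + 5) = 4 - (-1)*5 = 4 - 1*(-5) = 4 + 5 = 9)
-4 + y*(-13) = -4 + 9*(-13) = -4 - 117 = -121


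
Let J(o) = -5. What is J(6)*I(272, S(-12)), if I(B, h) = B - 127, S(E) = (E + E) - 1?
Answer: -725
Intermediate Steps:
S(E) = -1 + 2*E (S(E) = 2*E - 1 = -1 + 2*E)
I(B, h) = -127 + B
J(6)*I(272, S(-12)) = -5*(-127 + 272) = -5*145 = -725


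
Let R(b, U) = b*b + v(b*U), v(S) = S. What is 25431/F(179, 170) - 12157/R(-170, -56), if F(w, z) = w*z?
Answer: 3571303/6877180 ≈ 0.51930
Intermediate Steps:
R(b, U) = b² + U*b (R(b, U) = b*b + b*U = b² + U*b)
25431/F(179, 170) - 12157/R(-170, -56) = 25431/((179*170)) - 12157*(-1/(170*(-56 - 170))) = 25431/30430 - 12157/((-170*(-226))) = 25431*(1/30430) - 12157/38420 = 25431/30430 - 12157*1/38420 = 25431/30430 - 12157/38420 = 3571303/6877180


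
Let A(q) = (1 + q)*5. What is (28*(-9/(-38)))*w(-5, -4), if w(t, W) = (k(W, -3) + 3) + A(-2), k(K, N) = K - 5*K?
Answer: 1764/19 ≈ 92.842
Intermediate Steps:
k(K, N) = -4*K
A(q) = 5 + 5*q
w(t, W) = -2 - 4*W (w(t, W) = (-4*W + 3) + (5 + 5*(-2)) = (3 - 4*W) + (5 - 10) = (3 - 4*W) - 5 = -2 - 4*W)
(28*(-9/(-38)))*w(-5, -4) = (28*(-9/(-38)))*(-2 - 4*(-4)) = (28*(-9*(-1/38)))*(-2 + 16) = (28*(9/38))*14 = (126/19)*14 = 1764/19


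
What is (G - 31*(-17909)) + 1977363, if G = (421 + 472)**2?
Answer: 3329991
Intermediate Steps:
G = 797449 (G = 893**2 = 797449)
(G - 31*(-17909)) + 1977363 = (797449 - 31*(-17909)) + 1977363 = (797449 + 555179) + 1977363 = 1352628 + 1977363 = 3329991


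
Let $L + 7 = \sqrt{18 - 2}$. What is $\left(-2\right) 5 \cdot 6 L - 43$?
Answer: $137$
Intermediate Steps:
$L = -3$ ($L = -7 + \sqrt{18 - 2} = -7 + \sqrt{16} = -7 + 4 = -3$)
$\left(-2\right) 5 \cdot 6 L - 43 = \left(-2\right) 5 \cdot 6 \left(-3\right) - 43 = \left(-10\right) 6 \left(-3\right) - 43 = \left(-60\right) \left(-3\right) - 43 = 180 - 43 = 137$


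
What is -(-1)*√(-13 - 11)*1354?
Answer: 2708*I*√6 ≈ 6633.2*I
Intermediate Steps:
-(-1)*√(-13 - 11)*1354 = -(-1)*√(-24)*1354 = -(-1)*2*I*√6*1354 = -(-2)*I*√6*1354 = (2*I*√6)*1354 = 2708*I*√6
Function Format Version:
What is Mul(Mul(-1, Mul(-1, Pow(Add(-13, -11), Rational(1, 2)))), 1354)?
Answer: Mul(2708, I, Pow(6, Rational(1, 2))) ≈ Mul(6633.2, I)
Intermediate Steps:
Mul(Mul(-1, Mul(-1, Pow(Add(-13, -11), Rational(1, 2)))), 1354) = Mul(Mul(-1, Mul(-1, Pow(-24, Rational(1, 2)))), 1354) = Mul(Mul(-1, Mul(-1, Mul(2, I, Pow(6, Rational(1, 2))))), 1354) = Mul(Mul(-1, Mul(-2, I, Pow(6, Rational(1, 2)))), 1354) = Mul(Mul(2, I, Pow(6, Rational(1, 2))), 1354) = Mul(2708, I, Pow(6, Rational(1, 2)))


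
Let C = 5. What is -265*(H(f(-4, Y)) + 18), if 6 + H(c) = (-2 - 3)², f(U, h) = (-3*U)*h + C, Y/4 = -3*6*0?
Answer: -9805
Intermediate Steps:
Y = 0 (Y = 4*(-3*6*0) = 4*(-18*0) = 4*0 = 0)
f(U, h) = 5 - 3*U*h (f(U, h) = (-3*U)*h + 5 = -3*U*h + 5 = 5 - 3*U*h)
H(c) = 19 (H(c) = -6 + (-2 - 3)² = -6 + (-5)² = -6 + 25 = 19)
-265*(H(f(-4, Y)) + 18) = -265*(19 + 18) = -265*37 = -9805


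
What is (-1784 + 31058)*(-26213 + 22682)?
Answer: -103366494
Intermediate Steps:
(-1784 + 31058)*(-26213 + 22682) = 29274*(-3531) = -103366494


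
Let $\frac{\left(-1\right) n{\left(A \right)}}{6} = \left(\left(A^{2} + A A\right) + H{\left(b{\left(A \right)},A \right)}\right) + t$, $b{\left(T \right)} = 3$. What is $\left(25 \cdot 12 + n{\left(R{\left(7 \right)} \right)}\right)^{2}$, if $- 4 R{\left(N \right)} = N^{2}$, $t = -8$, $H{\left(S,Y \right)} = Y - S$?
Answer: $\frac{29648025}{16} \approx 1.853 \cdot 10^{6}$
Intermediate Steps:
$R{\left(N \right)} = - \frac{N^{2}}{4}$
$n{\left(A \right)} = 66 - 12 A^{2} - 6 A$ ($n{\left(A \right)} = - 6 \left(\left(\left(A^{2} + A A\right) + \left(A - 3\right)\right) - 8\right) = - 6 \left(\left(\left(A^{2} + A^{2}\right) + \left(A - 3\right)\right) - 8\right) = - 6 \left(\left(2 A^{2} + \left(-3 + A\right)\right) - 8\right) = - 6 \left(\left(-3 + A + 2 A^{2}\right) - 8\right) = - 6 \left(-11 + A + 2 A^{2}\right) = 66 - 12 A^{2} - 6 A$)
$\left(25 \cdot 12 + n{\left(R{\left(7 \right)} \right)}\right)^{2} = \left(25 \cdot 12 - \left(-66 + \frac{7203}{4} + 6 \left(- \frac{1}{4}\right) 7^{2}\right)\right)^{2} = \left(300 - \left(-66 + \frac{7203}{4} + 6 \left(- \frac{1}{4}\right) 49\right)\right)^{2} = \left(300 - \left(- \frac{279}{2} + \frac{7203}{4}\right)\right)^{2} = \left(300 + \left(66 - \frac{7203}{4} + \frac{147}{2}\right)\right)^{2} = \left(300 - \frac{6645}{4}\right)^{2} = \left(- \frac{5445}{4}\right)^{2} = \frac{29648025}{16}$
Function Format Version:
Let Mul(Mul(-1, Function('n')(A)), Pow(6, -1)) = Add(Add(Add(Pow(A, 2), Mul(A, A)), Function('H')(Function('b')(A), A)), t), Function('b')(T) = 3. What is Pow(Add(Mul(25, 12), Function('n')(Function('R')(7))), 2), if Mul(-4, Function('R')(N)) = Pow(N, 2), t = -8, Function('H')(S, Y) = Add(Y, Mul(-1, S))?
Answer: Rational(29648025, 16) ≈ 1.8530e+6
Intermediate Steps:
Function('R')(N) = Mul(Rational(-1, 4), Pow(N, 2))
Function('n')(A) = Add(66, Mul(-12, Pow(A, 2)), Mul(-6, A)) (Function('n')(A) = Mul(-6, Add(Add(Add(Pow(A, 2), Mul(A, A)), Add(A, Mul(-1, 3))), -8)) = Mul(-6, Add(Add(Add(Pow(A, 2), Pow(A, 2)), Add(A, -3)), -8)) = Mul(-6, Add(Add(Mul(2, Pow(A, 2)), Add(-3, A)), -8)) = Mul(-6, Add(Add(-3, A, Mul(2, Pow(A, 2))), -8)) = Mul(-6, Add(-11, A, Mul(2, Pow(A, 2)))) = Add(66, Mul(-12, Pow(A, 2)), Mul(-6, A)))
Pow(Add(Mul(25, 12), Function('n')(Function('R')(7))), 2) = Pow(Add(Mul(25, 12), Add(66, Mul(-12, Pow(Mul(Rational(-1, 4), Pow(7, 2)), 2)), Mul(-6, Mul(Rational(-1, 4), Pow(7, 2))))), 2) = Pow(Add(300, Add(66, Mul(-12, Pow(Mul(Rational(-1, 4), 49), 2)), Mul(-6, Mul(Rational(-1, 4), 49)))), 2) = Pow(Add(300, Add(66, Mul(-12, Pow(Rational(-49, 4), 2)), Mul(-6, Rational(-49, 4)))), 2) = Pow(Add(300, Add(66, Mul(-12, Rational(2401, 16)), Rational(147, 2))), 2) = Pow(Add(300, Add(66, Rational(-7203, 4), Rational(147, 2))), 2) = Pow(Add(300, Rational(-6645, 4)), 2) = Pow(Rational(-5445, 4), 2) = Rational(29648025, 16)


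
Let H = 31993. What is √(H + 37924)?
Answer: √69917 ≈ 264.42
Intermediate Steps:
√(H + 37924) = √(31993 + 37924) = √69917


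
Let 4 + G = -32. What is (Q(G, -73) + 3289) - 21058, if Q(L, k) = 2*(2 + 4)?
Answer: -17757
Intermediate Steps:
G = -36 (G = -4 - 32 = -36)
Q(L, k) = 12 (Q(L, k) = 2*6 = 12)
(Q(G, -73) + 3289) - 21058 = (12 + 3289) - 21058 = 3301 - 21058 = -17757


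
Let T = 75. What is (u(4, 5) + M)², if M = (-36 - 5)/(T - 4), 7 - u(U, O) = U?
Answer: 29584/5041 ≈ 5.8687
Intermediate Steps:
u(U, O) = 7 - U
M = -41/71 (M = (-36 - 5)/(75 - 4) = -41/71 ≈ -0.57747)
(u(4, 5) + M)² = ((7 - 1*4) - 41/71)² = ((7 - 4) - 41/71)² = (3 - 41/71)² = (172/71)² = 29584/5041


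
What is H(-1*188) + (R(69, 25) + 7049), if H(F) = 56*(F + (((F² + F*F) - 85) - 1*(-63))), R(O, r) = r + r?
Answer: 3953867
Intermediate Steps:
R(O, r) = 2*r
H(F) = -1232 + 56*F + 112*F² (H(F) = 56*(F + (((F² + F²) - 85) + 63)) = 56*(F + ((2*F² - 85) + 63)) = 56*(F + ((-85 + 2*F²) + 63)) = 56*(F + (-22 + 2*F²)) = 56*(-22 + F + 2*F²) = -1232 + 56*F + 112*F²)
H(-1*188) + (R(69, 25) + 7049) = (-1232 + 56*(-1*188) + 112*(-1*188)²) + (2*25 + 7049) = (-1232 + 56*(-188) + 112*(-188)²) + (50 + 7049) = (-1232 - 10528 + 112*35344) + 7099 = (-1232 - 10528 + 3958528) + 7099 = 3946768 + 7099 = 3953867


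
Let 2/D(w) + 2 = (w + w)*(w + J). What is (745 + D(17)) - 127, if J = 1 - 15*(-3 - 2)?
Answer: 976441/1580 ≈ 618.00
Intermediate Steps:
J = 76 (J = 1 - 15*(-5) = 1 - 3*(-25) = 1 + 75 = 76)
D(w) = 2/(-2 + 2*w*(76 + w)) (D(w) = 2/(-2 + (w + w)*(w + 76)) = 2/(-2 + (2*w)*(76 + w)) = 2/(-2 + 2*w*(76 + w)))
(745 + D(17)) - 127 = (745 + 1/(-1 + 17² + 76*17)) - 127 = (745 + 1/(-1 + 289 + 1292)) - 127 = (745 + 1/1580) - 127 = 1177101/1580 - 127 = 976441/1580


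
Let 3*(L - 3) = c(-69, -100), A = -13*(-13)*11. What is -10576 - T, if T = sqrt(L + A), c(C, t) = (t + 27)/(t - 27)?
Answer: -10576 - 17*sqrt(935355)/381 ≈ -10619.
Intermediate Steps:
A = 1859 (A = 169*11 = 1859)
c(C, t) = (27 + t)/(-27 + t)
L = 1216/381 (L = 3 + ((27 - 100)/(-27 - 100))/3 = 3 + (-73/(-127))/3 = 3 + (-1/127*(-73))/3 = 3 + (1/3)*(73/127) = 3 + 73/381 = 1216/381 ≈ 3.1916)
T = 17*sqrt(935355)/381 (T = sqrt(1216/381 + 1859) = sqrt(709495/381) = 17*sqrt(935355)/381 ≈ 43.153)
-10576 - T = -10576 - 17*sqrt(935355)/381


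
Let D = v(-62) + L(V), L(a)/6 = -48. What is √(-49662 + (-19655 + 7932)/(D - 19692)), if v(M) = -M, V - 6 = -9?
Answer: 7*I*√402081817726/19918 ≈ 222.85*I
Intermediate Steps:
V = -3 (V = 6 - 9 = -3)
L(a) = -288 (L(a) = 6*(-48) = -288)
D = -226 (D = -1*(-62) - 288 = 62 - 288 = -226)
√(-49662 + (-19655 + 7932)/(D - 19692)) = √(-49662 + (-19655 + 7932)/(-226 - 19692)) = √(-49662 - 11723/(-19918)) = √(-49662 - 11723*(-1/19918)) = √(-49662 + 11723/19918) = √(-989155993/19918) = 7*I*√402081817726/19918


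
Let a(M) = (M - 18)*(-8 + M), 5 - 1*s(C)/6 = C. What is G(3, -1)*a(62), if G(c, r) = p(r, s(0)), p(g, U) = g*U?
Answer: -71280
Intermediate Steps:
s(C) = 30 - 6*C
p(g, U) = U*g
G(c, r) = 30*r (G(c, r) = (30 - 6*0)*r = (30 + 0)*r = 30*r)
a(M) = (-18 + M)*(-8 + M)
G(3, -1)*a(62) = (30*(-1))*(144 + 62² - 26*62) = -30*(144 + 3844 - 1612) = -30*2376 = -71280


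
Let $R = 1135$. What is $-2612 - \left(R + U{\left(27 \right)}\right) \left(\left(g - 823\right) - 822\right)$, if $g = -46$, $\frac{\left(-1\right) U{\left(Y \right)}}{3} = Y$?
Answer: $1779702$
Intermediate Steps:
$U{\left(Y \right)} = - 3 Y$
$-2612 - \left(R + U{\left(27 \right)}\right) \left(\left(g - 823\right) - 822\right) = -2612 - \left(1135 - 81\right) \left(\left(-46 - 823\right) - 822\right) = -2612 - 1054 \left(-869 - 822\right) = -2612 - 1054 \left(-1691\right) = -2612 - -1782314 = -2612 + 1782314 = 1779702$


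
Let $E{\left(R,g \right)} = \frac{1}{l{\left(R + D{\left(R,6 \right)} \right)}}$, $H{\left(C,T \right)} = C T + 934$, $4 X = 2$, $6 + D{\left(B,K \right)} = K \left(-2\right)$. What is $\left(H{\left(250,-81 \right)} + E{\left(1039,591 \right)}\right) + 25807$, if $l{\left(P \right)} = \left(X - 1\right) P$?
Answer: $\frac{6627309}{1021} \approx 6491.0$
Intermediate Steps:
$D{\left(B,K \right)} = -6 - 2 K$ ($D{\left(B,K \right)} = -6 + K \left(-2\right) = -6 - 2 K$)
$X = \frac{1}{2}$ ($X = \frac{1}{4} \cdot 2 = \frac{1}{2} \approx 0.5$)
$H{\left(C,T \right)} = 934 + C T$
$l{\left(P \right)} = - \frac{P}{2}$ ($l{\left(P \right)} = \left(\frac{1}{2} - 1\right) P = - \frac{P}{2}$)
$E{\left(R,g \right)} = \frac{1}{9 - \frac{R}{2}}$ ($E{\left(R,g \right)} = \frac{1}{\left(- \frac{1}{2}\right) \left(R - 18\right)} = \frac{1}{\left(- \frac{1}{2}\right) \left(-18 + R\right)} = \frac{1}{9 - \frac{R}{2}}$)
$\left(H{\left(250,-81 \right)} + E{\left(1039,591 \right)}\right) + 25807 = \left(\left(934 + 250 \left(-81\right)\right) - \frac{2}{-18 + 1039}\right) + 25807 = \left(\left(934 - 20250\right) - \frac{2}{1021}\right) + 25807 = \left(-19316 - \frac{2}{1021}\right) + 25807 = - \frac{19721638}{1021} + 25807 = \frac{6627309}{1021}$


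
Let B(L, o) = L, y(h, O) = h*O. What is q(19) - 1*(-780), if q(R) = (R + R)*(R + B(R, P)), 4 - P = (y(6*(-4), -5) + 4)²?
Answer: 2224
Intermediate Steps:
y(h, O) = O*h
P = -15372 (P = 4 - (-30*(-4) + 4)² = 4 - (-5*(-24) + 4)² = 4 - (120 + 4)² = 4 - 1*124² = 4 - 1*15376 = 4 - 15376 = -15372)
q(R) = 4*R² (q(R) = (R + R)*(R + R) = (2*R)*(2*R) = 4*R²)
q(19) - 1*(-780) = 4*19² - 1*(-780) = 4*361 + 780 = 1444 + 780 = 2224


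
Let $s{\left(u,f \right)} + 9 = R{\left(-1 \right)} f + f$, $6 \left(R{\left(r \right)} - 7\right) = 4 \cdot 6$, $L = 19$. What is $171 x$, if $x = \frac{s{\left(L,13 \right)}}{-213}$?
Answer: $- \frac{8379}{71} \approx -118.01$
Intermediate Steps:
$R{\left(r \right)} = 11$ ($R{\left(r \right)} = 7 + \frac{4 \cdot 6}{6} = 7 + \frac{1}{6} \cdot 24 = 7 + 4 = 11$)
$s{\left(u,f \right)} = -9 + 12 f$ ($s{\left(u,f \right)} = -9 + \left(11 f + f\right) = -9 + 12 f$)
$x = - \frac{49}{71}$ ($x = \frac{-9 + 12 \cdot 13}{-213} = \left(-9 + 156\right) \left(- \frac{1}{213}\right) = 147 \left(- \frac{1}{213}\right) = - \frac{49}{71} \approx -0.69014$)
$171 x = 171 \left(- \frac{49}{71}\right) = - \frac{8379}{71}$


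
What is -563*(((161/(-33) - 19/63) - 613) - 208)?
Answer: 322341709/693 ≈ 4.6514e+5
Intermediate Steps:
-563*(((161/(-33) - 19/63) - 613) - 208) = -563*(((161*(-1/33) - 19*1/63) - 613) - 208) = -563*(((-161/33 - 19/63) - 613) - 208) = -563*((-3590/693 - 613) - 208) = -563*(-428399/693 - 208) = -563*(-572543/693) = 322341709/693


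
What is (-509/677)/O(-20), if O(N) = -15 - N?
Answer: -509/3385 ≈ -0.15037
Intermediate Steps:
(-509/677)/O(-20) = (-509/677)/(-15 - 1*(-20)) = (-509*1/677)/(-15 + 20) = -509/677/5 = -509/677*⅕ = -509/3385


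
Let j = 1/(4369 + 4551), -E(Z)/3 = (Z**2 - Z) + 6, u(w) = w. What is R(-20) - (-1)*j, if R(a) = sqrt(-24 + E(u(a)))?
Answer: 1/8920 + I*sqrt(1302) ≈ 0.00011211 + 36.083*I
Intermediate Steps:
E(Z) = -18 - 3*Z**2 + 3*Z (E(Z) = -3*((Z**2 - Z) + 6) = -3*(6 + Z**2 - Z) = -18 - 3*Z**2 + 3*Z)
R(a) = sqrt(-42 - 3*a**2 + 3*a) (R(a) = sqrt(-24 + (-18 - 3*a**2 + 3*a)) = sqrt(-42 - 3*a**2 + 3*a))
j = 1/8920 ≈ 0.00011211
R(-20) - (-1)*j = sqrt(-42 - 3*(-20)**2 + 3*(-20)) - (-1)/8920 = sqrt(-42 - 3*400 - 60) - 1*(-1/8920) = sqrt(-42 - 1200 - 60) + 1/8920 = sqrt(-1302) + 1/8920 = I*sqrt(1302) + 1/8920 = 1/8920 + I*sqrt(1302)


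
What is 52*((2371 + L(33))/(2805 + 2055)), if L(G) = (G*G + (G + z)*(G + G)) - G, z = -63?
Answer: 18811/1215 ≈ 15.482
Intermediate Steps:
L(G) = G² - G + 2*G*(-63 + G) (L(G) = (G*G + (G - 63)*(G + G)) - G = (G² + (-63 + G)*(2*G)) - G = (G² + 2*G*(-63 + G)) - G = G² - G + 2*G*(-63 + G))
52*((2371 + L(33))/(2805 + 2055)) = 52*((2371 + 33*(-127 + 3*33))/(2805 + 2055)) = 52*((2371 + 33*(-127 + 99))/4860) = 52*((2371 + 33*(-28))*(1/4860)) = 52*((2371 - 924)*(1/4860)) = 52*(1447*(1/4860)) = 52*(1447/4860) = 18811/1215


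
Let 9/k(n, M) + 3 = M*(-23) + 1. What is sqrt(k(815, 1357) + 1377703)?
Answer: sqrt(559029168490)/637 ≈ 1173.8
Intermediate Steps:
k(n, M) = 9/(-2 - 23*M) (k(n, M) = 9/(-3 + (M*(-23) + 1)) = 9/(-3 + (-23*M + 1)) = 9/(-3 + (1 - 23*M)) = 9/(-2 - 23*M))
sqrt(k(815, 1357) + 1377703) = sqrt(-9/(2 + 23*1357) + 1377703) = sqrt(-9/(2 + 31211) + 1377703) = sqrt(-9/31213 + 1377703) = sqrt(43002243730/31213) = sqrt(559029168490)/637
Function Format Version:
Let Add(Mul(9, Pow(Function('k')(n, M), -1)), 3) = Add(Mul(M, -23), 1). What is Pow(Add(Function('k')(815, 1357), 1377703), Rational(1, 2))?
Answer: Mul(Rational(1, 637), Pow(559029168490, Rational(1, 2))) ≈ 1173.8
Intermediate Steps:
Function('k')(n, M) = Mul(9, Pow(Add(-2, Mul(-23, M)), -1)) (Function('k')(n, M) = Mul(9, Pow(Add(-3, Add(Mul(M, -23), 1)), -1)) = Mul(9, Pow(Add(-3, Add(Mul(-23, M), 1)), -1)) = Mul(9, Pow(Add(-3, Add(1, Mul(-23, M))), -1)) = Mul(9, Pow(Add(-2, Mul(-23, M)), -1)))
Pow(Add(Function('k')(815, 1357), 1377703), Rational(1, 2)) = Pow(Add(Mul(-9, Pow(Add(2, Mul(23, 1357)), -1)), 1377703), Rational(1, 2)) = Pow(Add(Mul(-9, Pow(Add(2, 31211), -1)), 1377703), Rational(1, 2)) = Pow(Add(Mul(-9, Pow(31213, -1)), 1377703), Rational(1, 2)) = Pow(Add(Mul(-9, Rational(1, 31213)), 1377703), Rational(1, 2)) = Pow(Add(Rational(-9, 31213), 1377703), Rational(1, 2)) = Pow(Rational(43002243730, 31213), Rational(1, 2)) = Mul(Rational(1, 637), Pow(559029168490, Rational(1, 2)))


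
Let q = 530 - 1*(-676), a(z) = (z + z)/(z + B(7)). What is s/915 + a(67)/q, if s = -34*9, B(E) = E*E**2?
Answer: -15043/45018 ≈ -0.33416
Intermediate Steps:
B(E) = E**3
s = -306
a(z) = 2*z/(343 + z) (a(z) = (z + z)/(z + 7**3) = (2*z)/(z + 343) = (2*z)/(343 + z) = 2*z/(343 + z))
q = 1206 (q = 530 + 676 = 1206)
s/915 + a(67)/q = -306/915 + (2*67/(343 + 67))/1206 = -306*1/915 + (2*67/410)*(1/1206) = -102/305 + (2*67*(1/410))*(1/1206) = -102/305 + (67/205)*(1/1206) = -102/305 + 1/3690 = -15043/45018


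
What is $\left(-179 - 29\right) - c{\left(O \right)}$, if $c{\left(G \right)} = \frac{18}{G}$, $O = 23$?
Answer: $- \frac{4802}{23} \approx -208.78$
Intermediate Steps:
$\left(-179 - 29\right) - c{\left(O \right)} = \left(-179 - 29\right) - \frac{18}{23} = -208 - 18 \cdot \frac{1}{23} = -208 - \frac{18}{23} = - \frac{4802}{23}$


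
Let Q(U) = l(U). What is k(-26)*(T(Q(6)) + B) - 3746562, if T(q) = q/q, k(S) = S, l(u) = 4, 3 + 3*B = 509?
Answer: -11252920/3 ≈ -3.7510e+6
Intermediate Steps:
B = 506/3 (B = -1 + (⅓)*509 = -1 + 509/3 = 506/3 ≈ 168.67)
Q(U) = 4
T(q) = 1
k(-26)*(T(Q(6)) + B) - 3746562 = -26*(1 + 506/3) - 3746562 = -26*509/3 - 3746562 = -13234/3 - 3746562 = -11252920/3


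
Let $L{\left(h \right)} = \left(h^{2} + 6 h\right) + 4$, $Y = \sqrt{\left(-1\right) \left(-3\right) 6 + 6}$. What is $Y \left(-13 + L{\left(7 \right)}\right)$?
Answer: $164 \sqrt{6} \approx 401.72$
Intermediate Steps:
$Y = 2 \sqrt{6}$ ($Y = \sqrt{3 \cdot 6 + 6} = \sqrt{18 + 6} = \sqrt{24} = 2 \sqrt{6} \approx 4.899$)
$L{\left(h \right)} = 4 + h^{2} + 6 h$
$Y \left(-13 + L{\left(7 \right)}\right) = 2 \sqrt{6} \left(-13 + \left(4 + 7^{2} + 6 \cdot 7\right)\right) = 2 \sqrt{6} \left(-13 + \left(4 + 49 + 42\right)\right) = 2 \sqrt{6} \left(-13 + 95\right) = 2 \sqrt{6} \cdot 82 = 164 \sqrt{6}$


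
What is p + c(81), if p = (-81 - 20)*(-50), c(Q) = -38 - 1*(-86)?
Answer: 5098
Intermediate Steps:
c(Q) = 48 (c(Q) = -38 + 86 = 48)
p = 5050 (p = -101*(-50) = 5050)
p + c(81) = 5050 + 48 = 5098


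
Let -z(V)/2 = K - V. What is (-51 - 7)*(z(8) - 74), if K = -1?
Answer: 3248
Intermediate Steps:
z(V) = 2 + 2*V (z(V) = -2*(-1 - V) = 2 + 2*V)
(-51 - 7)*(z(8) - 74) = (-51 - 7)*((2 + 2*8) - 74) = -58*((2 + 16) - 74) = -58*(18 - 74) = -58*(-56) = 3248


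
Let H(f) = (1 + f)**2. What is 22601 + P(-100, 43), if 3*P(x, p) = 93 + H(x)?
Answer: 25899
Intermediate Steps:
P(x, p) = 31 + (1 + x)**2/3 (P(x, p) = (93 + (1 + x)**2)/3 = 31 + (1 + x)**2/3)
22601 + P(-100, 43) = 22601 + (31 + (1 - 100)**2/3) = 22601 + (31 + (1/3)*(-99)**2) = 22601 + (31 + (1/3)*9801) = 22601 + (31 + 3267) = 22601 + 3298 = 25899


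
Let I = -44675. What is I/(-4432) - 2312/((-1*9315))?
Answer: 426394409/41284080 ≈ 10.328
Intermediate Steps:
I/(-4432) - 2312/((-1*9315)) = -44675/(-4432) - 2312/((-1*9315)) = -44675*(-1/4432) - 2312/(-9315) = 44675/4432 - 2312*(-1/9315) = 44675/4432 + 2312/9315 = 426394409/41284080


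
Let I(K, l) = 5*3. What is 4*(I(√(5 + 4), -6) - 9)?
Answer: 24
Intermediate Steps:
I(K, l) = 15
4*(I(√(5 + 4), -6) - 9) = 4*(15 - 9) = 4*6 = 24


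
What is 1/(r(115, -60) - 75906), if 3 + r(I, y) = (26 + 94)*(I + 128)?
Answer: -1/46749 ≈ -2.1391e-5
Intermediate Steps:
r(I, y) = 15357 + 120*I (r(I, y) = -3 + (26 + 94)*(I + 128) = -3 + 120*(128 + I) = -3 + (15360 + 120*I) = 15357 + 120*I)
1/(r(115, -60) - 75906) = 1/((15357 + 120*115) - 75906) = 1/((15357 + 13800) - 75906) = 1/(29157 - 75906) = 1/(-46749) = -1/46749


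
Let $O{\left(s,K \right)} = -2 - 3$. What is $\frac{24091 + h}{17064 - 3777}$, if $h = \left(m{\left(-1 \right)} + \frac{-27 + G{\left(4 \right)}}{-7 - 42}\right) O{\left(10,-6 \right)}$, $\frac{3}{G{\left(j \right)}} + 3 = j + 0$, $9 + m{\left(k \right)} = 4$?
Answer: $\frac{1181564}{651063} \approx 1.8148$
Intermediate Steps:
$O{\left(s,K \right)} = -5$
$m{\left(k \right)} = -5$ ($m{\left(k \right)} = -9 + 4 = -5$)
$G{\left(j \right)} = \frac{3}{-3 + j}$ ($G{\left(j \right)} = \frac{3}{-3 + \left(j + 0\right)} = \frac{3}{-3 + j}$)
$h = \frac{1105}{49}$ ($h = \left(-5 + \frac{-27 + \frac{3}{-3 + 4}}{-7 - 42}\right) \left(-5\right) = \left(-5 + \frac{-27 + \frac{3}{1}}{-49}\right) \left(-5\right) = \left(-5 + \left(-27 + 3 \cdot 1\right) \left(- \frac{1}{49}\right)\right) \left(-5\right) = \left(-5 + \left(-27 + 3\right) \left(- \frac{1}{49}\right)\right) \left(-5\right) = \left(-5 - - \frac{24}{49}\right) \left(-5\right) = \left(-5 + \frac{24}{49}\right) \left(-5\right) = \left(- \frac{221}{49}\right) \left(-5\right) = \frac{1105}{49} \approx 22.551$)
$\frac{24091 + h}{17064 - 3777} = \frac{24091 + \frac{1105}{49}}{17064 - 3777} = \frac{1181564}{49 \cdot 13287} = \frac{1181564}{49} \cdot \frac{1}{13287} = \frac{1181564}{651063}$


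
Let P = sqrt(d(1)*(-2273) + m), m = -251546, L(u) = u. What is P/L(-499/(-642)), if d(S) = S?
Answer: 642*I*sqrt(253819)/499 ≈ 648.18*I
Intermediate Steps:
P = I*sqrt(253819) (P = sqrt(1*(-2273) - 251546) = sqrt(-2273 - 251546) = sqrt(-253819) = I*sqrt(253819) ≈ 503.8*I)
P/L(-499/(-642)) = (I*sqrt(253819))/((-499/(-642))) = (I*sqrt(253819))/((-499*(-1/642))) = (I*sqrt(253819))/(499/642) = (I*sqrt(253819))*(642/499) = 642*I*sqrt(253819)/499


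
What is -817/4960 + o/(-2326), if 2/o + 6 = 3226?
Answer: -152977779/928725280 ≈ -0.16472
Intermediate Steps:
o = 1/1610 (o = 2/(-6 + 3226) = 2/3220 = 2*(1/3220) = 1/1610 ≈ 0.00062112)
-817/4960 + o/(-2326) = -817/4960 + (1/1610)/(-2326) = -817*1/4960 + (1/1610)*(-1/2326) = -817/4960 - 1/3744860 = -152977779/928725280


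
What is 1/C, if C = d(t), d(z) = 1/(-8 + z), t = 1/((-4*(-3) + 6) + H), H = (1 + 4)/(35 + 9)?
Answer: -6332/797 ≈ -7.9448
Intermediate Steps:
H = 5/44 ≈ 0.11364
t = 44/797 (t = 1/((-4*(-3) + 6) + 5/44) = 1/((12 + 6) + 5/44) = 1/(18 + 5/44) = 1/(797/44) = 44/797 ≈ 0.055207)
C = -797/6332 (C = 1/(-8 + 44/797) = 1/(-6332/797) = -797/6332 ≈ -0.12587)
1/C = 1/(-797/6332) = -6332/797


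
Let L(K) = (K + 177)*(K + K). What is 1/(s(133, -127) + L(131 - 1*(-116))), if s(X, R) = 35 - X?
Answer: 1/209358 ≈ 4.7765e-6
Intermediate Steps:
L(K) = 2*K*(177 + K) (L(K) = (177 + K)*(2*K) = 2*K*(177 + K))
1/(s(133, -127) + L(131 - 1*(-116))) = 1/((35 - 1*133) + 2*(131 - 1*(-116))*(177 + (131 - 1*(-116)))) = 1/((35 - 133) + 2*(131 + 116)*(177 + (131 + 116))) = 1/(-98 + 2*247*(177 + 247)) = 1/(-98 + 2*247*424) = 1/(-98 + 209456) = 1/209358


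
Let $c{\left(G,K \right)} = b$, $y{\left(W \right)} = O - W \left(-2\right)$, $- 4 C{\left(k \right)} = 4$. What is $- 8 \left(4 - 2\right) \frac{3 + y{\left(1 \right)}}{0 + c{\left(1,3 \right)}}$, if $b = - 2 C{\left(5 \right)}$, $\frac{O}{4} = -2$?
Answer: $24$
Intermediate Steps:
$C{\left(k \right)} = -1$ ($C{\left(k \right)} = \left(- \frac{1}{4}\right) 4 = -1$)
$O = -8$ ($O = 4 \left(-2\right) = -8$)
$y{\left(W \right)} = -8 + 2 W$ ($y{\left(W \right)} = -8 - W \left(-2\right) = -8 - - 2 W = -8 + 2 W$)
$b = 2$ ($b = \left(-2\right) \left(-1\right) = 2$)
$c{\left(G,K \right)} = 2$
$- 8 \left(4 - 2\right) \frac{3 + y{\left(1 \right)}}{0 + c{\left(1,3 \right)}} = - 8 \left(4 - 2\right) \frac{3 + \left(-8 + 2 \cdot 1\right)}{0 + 2} = - 8 \left(4 - 2\right) \frac{3 + \left(-8 + 2\right)}{2} = \left(-8\right) 2 \left(3 - 6\right) \frac{1}{2} = - 16 \left(\left(-3\right) \frac{1}{2}\right) = \left(-16\right) \left(- \frac{3}{2}\right) = 24$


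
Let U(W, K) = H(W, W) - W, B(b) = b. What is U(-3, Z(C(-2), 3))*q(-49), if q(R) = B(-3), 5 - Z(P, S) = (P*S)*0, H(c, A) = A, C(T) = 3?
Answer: 0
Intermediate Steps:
Z(P, S) = 5 (Z(P, S) = 5 - P*S*0 = 5 - 1*0 = 5 + 0 = 5)
q(R) = -3
U(W, K) = 0 (U(W, K) = W - W = 0)
U(-3, Z(C(-2), 3))*q(-49) = 0*(-3) = 0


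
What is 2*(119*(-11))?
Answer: -2618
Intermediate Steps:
2*(119*(-11)) = 2*(-1309) = -2618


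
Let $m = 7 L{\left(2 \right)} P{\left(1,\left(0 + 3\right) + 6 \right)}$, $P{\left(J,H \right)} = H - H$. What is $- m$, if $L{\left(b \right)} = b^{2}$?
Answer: $0$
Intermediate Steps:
$P{\left(J,H \right)} = 0$
$m = 0$ ($m = 7 \cdot 2^{2} \cdot 0 = 7 \cdot 4 \cdot 0 = 28 \cdot 0 = 0$)
$- m = \left(-1\right) 0 = 0$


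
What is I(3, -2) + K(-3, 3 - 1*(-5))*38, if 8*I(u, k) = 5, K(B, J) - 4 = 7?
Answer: 3349/8 ≈ 418.63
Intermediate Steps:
K(B, J) = 11 (K(B, J) = 4 + 7 = 11)
I(u, k) = 5/8 (I(u, k) = (⅛)*5 = 5/8)
I(3, -2) + K(-3, 3 - 1*(-5))*38 = 5/8 + 11*38 = 5/8 + 418 = 3349/8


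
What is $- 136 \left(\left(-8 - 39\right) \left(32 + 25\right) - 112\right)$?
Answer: $379576$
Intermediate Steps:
$- 136 \left(\left(-8 - 39\right) \left(32 + 25\right) - 112\right) = - 136 \left(\left(-47\right) 57 - 112\right) = - 136 \left(-2679 - 112\right) = \left(-136\right) \left(-2791\right) = 379576$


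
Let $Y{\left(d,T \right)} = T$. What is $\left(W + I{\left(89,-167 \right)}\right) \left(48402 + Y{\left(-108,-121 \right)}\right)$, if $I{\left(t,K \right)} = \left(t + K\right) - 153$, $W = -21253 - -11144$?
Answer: $-499225540$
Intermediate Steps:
$W = -10109$ ($W = -21253 + 11144 = -10109$)
$I{\left(t,K \right)} = -153 + K + t$ ($I{\left(t,K \right)} = \left(K + t\right) - 153 = -153 + K + t$)
$\left(W + I{\left(89,-167 \right)}\right) \left(48402 + Y{\left(-108,-121 \right)}\right) = \left(-10109 - 231\right) \left(48402 - 121\right) = \left(-10109 - 231\right) 48281 = \left(-10340\right) 48281 = -499225540$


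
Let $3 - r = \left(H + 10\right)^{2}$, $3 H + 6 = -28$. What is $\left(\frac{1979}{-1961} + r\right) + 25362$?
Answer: $\frac{447617698}{17649} \approx 25362.0$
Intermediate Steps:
$H = - \frac{34}{3}$ ($H = -2 + \frac{1}{3} \left(-28\right) = -2 - \frac{28}{3} = - \frac{34}{3} \approx -11.333$)
$r = \frac{11}{9}$ ($r = 3 - \left(- \frac{34}{3} + 10\right)^{2} = 3 - \left(- \frac{4}{3}\right)^{2} = 3 - \frac{16}{9} = \frac{11}{9} \approx 1.2222$)
$\left(\frac{1979}{-1961} + r\right) + 25362 = \left(\frac{1979}{-1961} + \frac{11}{9}\right) + 25362 = \left(1979 \left(- \frac{1}{1961}\right) + \frac{11}{9}\right) + 25362 = \left(- \frac{1979}{1961} + \frac{11}{9}\right) + 25362 = \frac{3760}{17649} + 25362 = \frac{447617698}{17649}$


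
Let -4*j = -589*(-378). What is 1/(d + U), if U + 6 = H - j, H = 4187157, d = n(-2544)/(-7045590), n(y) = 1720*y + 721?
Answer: 3522795/14946557325622 ≈ 2.3569e-7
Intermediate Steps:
n(y) = 721 + 1720*y
d = 4374959/7045590 (d = (721 + 1720*(-2544))/(-7045590) = (721 - 4375680)*(-1/7045590) = -4374959*(-1/7045590) = 4374959/7045590 ≈ 0.62095)
j = -111321/2 (j = -(-589)*(-378)/4 = -¼*222642 = -111321/2 ≈ -55661.)
U = 8485623/2 (U = -6 + (4187157 - 1*(-111321/2)) = -6 + (4187157 + 111321/2) = -6 + 8485635/2 = 8485623/2 ≈ 4.2428e+6)
1/(d + U) = 1/(4374959/7045590 + 8485623/2) = 1/(14946557325622/3522795) = 3522795/14946557325622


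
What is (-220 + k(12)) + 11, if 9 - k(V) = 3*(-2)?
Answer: -194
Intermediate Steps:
k(V) = 15 (k(V) = 9 - 3*(-2) = 9 - 1*(-6) = 9 + 6 = 15)
(-220 + k(12)) + 11 = (-220 + 15) + 11 = -205 + 11 = -194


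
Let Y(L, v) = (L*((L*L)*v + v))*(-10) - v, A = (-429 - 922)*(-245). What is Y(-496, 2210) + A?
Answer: 2696740275985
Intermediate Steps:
A = 330995 (A = -1351*(-245) = 330995)
Y(L, v) = -v - 10*L*(v + v*L²) (Y(L, v) = (L*(L²*v + v))*(-10) - v = (L*(v*L² + v))*(-10) - v = (L*(v + v*L²))*(-10) - v = -10*L*(v + v*L²) - v = -v - 10*L*(v + v*L²))
Y(-496, 2210) + A = -1*2210*(1 + 10*(-496) + 10*(-496)³) + 330995 = -1*2210*(1 - 4960 + 10*(-122023936)) + 330995 = -1*2210*(1 - 4960 - 1220239360) + 330995 = -1*2210*(-1220244319) + 330995 = 2696739944990 + 330995 = 2696740275985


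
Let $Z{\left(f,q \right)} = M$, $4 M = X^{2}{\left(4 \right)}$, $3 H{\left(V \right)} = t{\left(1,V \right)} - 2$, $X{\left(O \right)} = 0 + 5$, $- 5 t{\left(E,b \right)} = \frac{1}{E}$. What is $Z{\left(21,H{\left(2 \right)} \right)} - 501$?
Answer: $- \frac{1979}{4} \approx -494.75$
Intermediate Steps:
$t{\left(E,b \right)} = - \frac{1}{5 E}$
$X{\left(O \right)} = 5$
$H{\left(V \right)} = - \frac{11}{15}$ ($H{\left(V \right)} = \frac{- \frac{1}{5 \cdot 1} - 2}{3} = \frac{\left(- \frac{1}{5}\right) 1 - 2}{3} = \frac{- \frac{1}{5} - 2}{3} = \frac{1}{3} \left(- \frac{11}{5}\right) = - \frac{11}{15}$)
$M = \frac{25}{4}$ ($M = \frac{5^{2}}{4} = \frac{1}{4} \cdot 25 = \frac{25}{4} \approx 6.25$)
$Z{\left(f,q \right)} = \frac{25}{4}$
$Z{\left(21,H{\left(2 \right)} \right)} - 501 = \frac{25}{4} - 501 = - \frac{1979}{4}$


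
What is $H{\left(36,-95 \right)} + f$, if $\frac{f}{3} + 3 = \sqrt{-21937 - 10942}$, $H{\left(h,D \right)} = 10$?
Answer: $1 + 21 i \sqrt{671} \approx 1.0 + 543.98 i$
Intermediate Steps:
$f = -9 + 21 i \sqrt{671}$ ($f = -9 + 3 \sqrt{-21937 - 10942} = -9 + 3 \sqrt{-32879} = -9 + 3 \cdot 7 i \sqrt{671} = -9 + 21 i \sqrt{671} \approx -9.0 + 543.98 i$)
$H{\left(36,-95 \right)} + f = 10 - \left(9 - 21 i \sqrt{671}\right) = 1 + 21 i \sqrt{671}$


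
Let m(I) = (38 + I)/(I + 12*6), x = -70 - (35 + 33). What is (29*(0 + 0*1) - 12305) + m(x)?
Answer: -406015/33 ≈ -12303.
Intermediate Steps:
x = -138 (x = -70 - 1*68 = -70 - 68 = -138)
m(I) = (38 + I)/(72 + I) (m(I) = (38 + I)/(I + 72) = (38 + I)/(72 + I))
(29*(0 + 0*1) - 12305) + m(x) = (29*(0 + 0*1) - 12305) + (38 - 138)/(72 - 138) = (29*(0 + 0) - 12305) - 100/(-66) = (29*0 - 12305) - 1/66*(-100) = (0 - 12305) + 50/33 = -12305 + 50/33 = -406015/33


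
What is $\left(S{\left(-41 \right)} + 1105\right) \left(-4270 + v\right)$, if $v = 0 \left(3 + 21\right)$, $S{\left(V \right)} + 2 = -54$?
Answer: $-4479230$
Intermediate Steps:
$S{\left(V \right)} = -56$ ($S{\left(V \right)} = -2 - 54 = -56$)
$v = 0$ ($v = 0 \cdot 24 = 0$)
$\left(S{\left(-41 \right)} + 1105\right) \left(-4270 + v\right) = \left(-56 + 1105\right) \left(-4270 + 0\right) = 1049 \left(-4270\right) = -4479230$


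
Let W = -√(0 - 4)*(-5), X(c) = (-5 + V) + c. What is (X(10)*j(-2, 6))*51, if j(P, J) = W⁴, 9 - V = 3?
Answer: 5610000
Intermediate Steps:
V = 6 (V = 9 - 1*3 = 9 - 3 = 6)
X(c) = 1 + c (X(c) = (-5 + 6) + c = 1 + c)
W = 10*I (W = -√(-4)*(-5) = -2*I*(-5) = 10*I ≈ 10.0*I)
j(P, J) = 10000 (j(P, J) = (10*I)⁴ = 10000)
(X(10)*j(-2, 6))*51 = ((1 + 10)*10000)*51 = (11*10000)*51 = 110000*51 = 5610000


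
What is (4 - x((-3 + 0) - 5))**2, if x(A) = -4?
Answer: 64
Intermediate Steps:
(4 - x((-3 + 0) - 5))**2 = (4 - 1*(-4))**2 = (4 + 4)**2 = 8**2 = 64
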